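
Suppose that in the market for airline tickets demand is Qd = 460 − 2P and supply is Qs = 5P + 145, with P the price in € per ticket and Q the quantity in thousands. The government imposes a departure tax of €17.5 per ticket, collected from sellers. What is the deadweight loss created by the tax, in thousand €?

Deadweight loss = €218.75 thousand.

Without the tax, 460 − 2P = 5P + 145 gives 7P = 315, so P* = €45 and Q* = 370.
With the tax collected from sellers, supply shifts: Qs = 5(P − 17.5) + 145.
Solving gives Q = 345 with consumers paying €57.5 and sellers receiving €40 (the €17.5 wedge).
Quantity falls by |ΔQ| = |370 − 345| = 25.
DWL = ½ · t · |ΔQ| = ½ · 17.5 · 25 = €218.75.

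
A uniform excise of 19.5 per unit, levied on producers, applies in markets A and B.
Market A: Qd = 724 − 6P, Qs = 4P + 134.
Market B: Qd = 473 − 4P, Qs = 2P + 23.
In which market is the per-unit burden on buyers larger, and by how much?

Market A: pre-tax P* = 59, Q* = 370; post-tax Q = 323.2; per-unit burden on buyers = 7.8.
Market B: pre-tax P* = 75, Q* = 173; post-tax Q = 147; per-unit burden on buyers = 6.5.
Difference: 7.8 vs 6.5 → market A is larger by 1.3.

Market A, by 1.3.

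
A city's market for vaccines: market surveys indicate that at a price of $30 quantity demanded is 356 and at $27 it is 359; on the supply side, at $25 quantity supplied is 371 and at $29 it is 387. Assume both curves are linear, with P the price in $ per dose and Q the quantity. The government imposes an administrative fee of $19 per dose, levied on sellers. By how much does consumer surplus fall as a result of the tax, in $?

Consumer surplus falls by $5402.08.

Demand slope: (359 − 356)/(27 − 30) = -1, so Qd = 386 − P.
Supply slope: (387 − 371)/(29 − 25) = 4, so Qs = 4P + 271.
Without the tax, 386 − P = 4P + 271 gives 5P = 115, so P* = $23 and Q* = 363.
With the tax collected from sellers, supply shifts: Qs = 4(P − 19) + 271.
New equilibrium: buyers pay $38.2, sellers receive $19.2, Q = 347.8. (Wedge: Pb − Ps = 19.)
ΔCS is the trapezoid between Q = 347.8 and Q = 363 of height $15.2: ½ · (363 + 347.8) · 15.2 = $5402.08.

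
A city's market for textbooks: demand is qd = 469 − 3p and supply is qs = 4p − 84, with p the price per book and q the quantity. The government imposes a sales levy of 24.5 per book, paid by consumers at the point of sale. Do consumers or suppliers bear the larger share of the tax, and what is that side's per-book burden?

Without the tax, 469 − 3p = 4p − 84 gives 7p = 553, so p* = 79 and q* = 232.
With the tax collected from consumers, demand (in seller-price terms) shifts: qd = 469 − 3(p + 24.5).
New equilibrium: consumers pay 93, suppliers receive 68.5, q = 190. (Wedge: pb − ps = 24.5.)
Per-book burden: consumers 14, suppliers 10.5.
Consumers take the larger share because demand is less price-elastic here (demand slope 3 vs supply slope 4).
The less price-elastic side of the market bears the larger share of a per-unit tax.

Consumers bear the larger share: 14 per book.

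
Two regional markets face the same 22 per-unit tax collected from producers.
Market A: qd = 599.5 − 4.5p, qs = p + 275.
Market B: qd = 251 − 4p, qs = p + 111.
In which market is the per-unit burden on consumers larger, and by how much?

Market A: pre-tax p* = 59, q* = 334; post-tax q = 316; per-unit burden on consumers = 4.
Market B: pre-tax p* = 28, q* = 139; post-tax q = 121.4; per-unit burden on consumers = 4.4.
Difference: 4 vs 4.4 → market B is larger by 0.4.

Market B, by 0.4.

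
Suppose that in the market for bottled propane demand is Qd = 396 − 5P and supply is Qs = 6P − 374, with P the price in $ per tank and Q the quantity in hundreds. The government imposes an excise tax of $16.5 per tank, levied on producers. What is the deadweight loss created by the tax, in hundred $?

Without the tax, 396 − 5P = 6P − 374 gives 11P = 770, so P* = $70 and Q* = 46.
With the tax collected from producers, supply shifts: Qs = 6(P − 16.5) − 374.
New equilibrium: buyers pay $79, producers receive $62.5, Q = 1. (Wedge: Pb − Ps = 16.5.)
Quantity falls by |ΔQ| = |46 − 1| = 45.
DWL = ½ · t · |ΔQ| = ½ · 16.5 · 45 = $371.25.

Deadweight loss = $371.25 hundred.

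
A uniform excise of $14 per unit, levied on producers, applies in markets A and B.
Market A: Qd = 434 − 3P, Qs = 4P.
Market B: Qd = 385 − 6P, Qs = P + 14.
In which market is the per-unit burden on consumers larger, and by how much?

Market A: pre-tax P* = $62, Q* = 248; post-tax Q = 224; per-unit burden on consumers = $8.
Market B: pre-tax P* = $53, Q* = 67; post-tax Q = 55; per-unit burden on consumers = $2.
Difference: $8 vs $2 → market A is larger by $6.

Market A, by $6.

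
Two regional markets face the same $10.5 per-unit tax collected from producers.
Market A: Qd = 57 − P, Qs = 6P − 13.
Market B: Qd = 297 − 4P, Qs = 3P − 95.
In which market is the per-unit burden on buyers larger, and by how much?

Market A, by $4.5.

Market A: pre-tax P* = $10, Q* = 47; post-tax Q = 38; per-unit burden on buyers = $9.
Market B: pre-tax P* = $56, Q* = 73; post-tax Q = 55; per-unit burden on buyers = $4.5.
Difference: $9 vs $4.5 → market A is larger by $4.5.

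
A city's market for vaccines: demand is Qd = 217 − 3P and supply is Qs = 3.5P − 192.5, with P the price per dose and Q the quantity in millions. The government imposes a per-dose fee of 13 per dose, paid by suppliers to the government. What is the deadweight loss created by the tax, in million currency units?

Deadweight loss = 136.5 million.

Without the tax, 217 − 3P = 3.5P − 192.5 gives 6.5P = 409.5, so P* = 63 and Q* = 28.
With the tax collected from suppliers, supply shifts: Qs = 3.5(P − 13) − 192.5.
New equilibrium: consumers pay 70, suppliers receive 57, Q = 7. (Wedge: Pb − Ps = 13.)
Quantity falls by |ΔQ| = |28 − 7| = 21.
DWL = ½ · t · |ΔQ| = ½ · 13 · 21 = 136.5.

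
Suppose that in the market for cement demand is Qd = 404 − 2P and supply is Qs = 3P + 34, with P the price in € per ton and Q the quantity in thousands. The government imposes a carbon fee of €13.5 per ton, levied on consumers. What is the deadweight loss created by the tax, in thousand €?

Deadweight loss = €109.35 thousand.

Without the tax, 404 − 2P = 3P + 34 gives 5P = 370, so P* = €74 and Q* = 256.
With the tax collected from consumers, demand (in seller-price terms) shifts: Qd = 404 − 2(P + 13.5).
New equilibrium: consumers pay €82.1, sellers receive €68.6, Q = 239.8. (Wedge: Pb − Ps = 13.5.)
Quantity falls by |ΔQ| = |256 − 239.8| = 16.2.
DWL = ½ · t · |ΔQ| = ½ · 13.5 · 16.2 = €109.35.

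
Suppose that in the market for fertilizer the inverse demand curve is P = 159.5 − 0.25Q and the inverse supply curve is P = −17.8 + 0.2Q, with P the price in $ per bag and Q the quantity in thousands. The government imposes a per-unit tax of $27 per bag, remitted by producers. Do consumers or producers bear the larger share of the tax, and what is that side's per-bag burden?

Inverting to Q(P) form: Qd = 638 − 4P; Qs = 5P + 89.
Without the tax, 638 − 4P = 5P + 89 gives 9P = 549, so P* = $61 and Q* = 394.
With the tax collected from producers, supply shifts: Qs = 5(P − 27) + 89.
Solving gives Q = 334 with consumers paying $76 and producers receiving $49 (the $27 wedge).
Per-bag burden: consumers $15, producers $12.
Consumers take the larger share because demand is less price-elastic here (demand slope 4 vs supply slope 5).
The less price-elastic side of the market bears the larger share of a per-unit tax.

Consumers bear the larger share: $15 per bag.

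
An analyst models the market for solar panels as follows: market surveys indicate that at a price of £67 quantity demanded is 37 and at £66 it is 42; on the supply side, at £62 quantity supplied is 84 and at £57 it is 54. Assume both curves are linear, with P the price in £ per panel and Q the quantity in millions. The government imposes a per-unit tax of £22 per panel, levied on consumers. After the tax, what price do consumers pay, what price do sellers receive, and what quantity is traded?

Consumers pay £72; sellers receive £50; quantity = 12.

Demand slope: (42 − 37)/(66 − 67) = -5, so Qd = 372 − 5P.
Supply slope: (54 − 84)/(57 − 62) = 6, so Qs = 6P − 288.
Before the tax: set 372 − 5P = 6P − 288 → P* = £60, Q* = 72.
With the tax collected from consumers, demand (in seller-price terms) shifts: Qd = 372 − 5(P + 22).
Solving gives Q = 12 with consumers paying £72 and sellers receiving £50 (the £22 wedge).
The less price-elastic side of the market bears the larger share of a per-unit tax.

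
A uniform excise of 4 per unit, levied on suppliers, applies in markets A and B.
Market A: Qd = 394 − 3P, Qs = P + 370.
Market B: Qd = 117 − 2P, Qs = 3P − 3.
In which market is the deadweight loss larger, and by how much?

Market A: pre-tax P* = 6, Q* = 376; post-tax Q = 373; deadweight loss = 6.
Market B: pre-tax P* = 24, Q* = 69; post-tax Q = 64.2; deadweight loss = 9.6.
Difference: 6 vs 9.6 → market B is larger by 3.6.

Market B, by 3.6.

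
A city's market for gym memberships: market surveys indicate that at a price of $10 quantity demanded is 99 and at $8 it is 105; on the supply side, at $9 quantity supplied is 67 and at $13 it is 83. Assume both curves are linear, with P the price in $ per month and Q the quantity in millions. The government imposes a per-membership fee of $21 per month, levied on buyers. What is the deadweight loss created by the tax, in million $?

Deadweight loss = $378 million.

Demand slope: (105 − 99)/(8 − 10) = -3, so Qd = 129 − 3P.
Supply slope: (83 − 67)/(13 − 9) = 4, so Qs = 4P + 31.
Before the tax: set 129 − 3P = 4P + 31 → P* = $14, Q* = 87.
With the tax collected from buyers, demand (in seller-price terms) shifts: Qd = 129 − 3(P + 21).
New equilibrium: buyers pay $26, sellers receive $5, Q = 51. (Wedge: Pb − Ps = 21.)
Quantity falls by |ΔQ| = |87 − 51| = 36.
DWL = ½ · t · |ΔQ| = ½ · 21 · 36 = $378.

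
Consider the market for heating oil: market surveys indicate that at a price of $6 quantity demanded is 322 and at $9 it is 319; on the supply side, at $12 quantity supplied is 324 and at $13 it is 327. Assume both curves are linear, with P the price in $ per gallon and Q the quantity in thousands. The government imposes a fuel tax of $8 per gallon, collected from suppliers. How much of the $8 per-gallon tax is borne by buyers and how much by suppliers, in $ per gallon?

Buyers bear $6 per gallon; suppliers bear $2 per gallon.

Demand slope: (319 − 322)/(9 − 6) = -1, so Qd = 328 − P.
Supply slope: (327 − 324)/(13 − 12) = 3, so Qs = 3P + 288.
Before the tax: set 328 − P = 3P + 288 → P* = $10, Q* = 318.
With the tax collected from suppliers, supply shifts: Qs = 3(P − 8) + 288.
New equilibrium: buyers pay $16, suppliers receive $8, Q = 312. (Wedge: Pb − Ps = 8.)
Burden on buyers: $6; on suppliers: $2. (They sum to $8.)
The less price-elastic side of the market bears the larger share of a per-unit tax.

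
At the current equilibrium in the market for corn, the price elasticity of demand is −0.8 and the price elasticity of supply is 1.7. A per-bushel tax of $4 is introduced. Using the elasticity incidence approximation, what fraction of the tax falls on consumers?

Consumers' share ≈ 0.68.

Incidence ratio: consumers' share ≈ εs / (εs + |εd|) = 1.7 / (1.7 + 0.8) = 0.68.
Supply is the more elastic side, so consumers bear the larger share.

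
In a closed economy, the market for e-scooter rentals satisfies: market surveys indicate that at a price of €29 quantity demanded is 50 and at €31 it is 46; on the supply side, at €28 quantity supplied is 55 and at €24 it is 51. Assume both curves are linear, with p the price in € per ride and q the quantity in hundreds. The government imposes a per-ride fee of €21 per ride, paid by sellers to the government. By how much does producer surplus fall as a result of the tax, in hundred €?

Demand slope: (46 − 50)/(31 − 29) = -2, so qd = 108 − 2p.
Supply slope: (51 − 55)/(24 − 28) = 1, so qs = p + 27.
Before the tax: set 108 − 2p = p + 27 → p* = €27, q* = 54.
With the tax collected from sellers, supply shifts: qs = (p − 21) + 27.
Solving gives q = 40 with buyers paying €34 and sellers receiving €13 (the €21 wedge).
ΔPS is the trapezoid between Q = 40 and Q = 54 of height €14: ½ · (54 + 40) · 14 = €658.

Producer surplus falls by €658 hundred.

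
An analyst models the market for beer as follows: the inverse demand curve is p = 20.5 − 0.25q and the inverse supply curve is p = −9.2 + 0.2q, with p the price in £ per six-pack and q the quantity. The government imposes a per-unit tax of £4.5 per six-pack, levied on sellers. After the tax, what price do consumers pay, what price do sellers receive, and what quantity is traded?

Inverting to q(p) form: qd = 82 − 4p; qs = 5p + 46.
Without the tax, 82 − 4p = 5p + 46 gives 9p = 36, so p* = £4 and q* = 66.
With the tax collected from sellers, supply shifts: qs = 5(p − 4.5) + 46.
New equilibrium: consumers pay £6.5, sellers receive £2, q = 56. (Wedge: pb − ps = 4.5.)

Consumers pay £6.5; sellers receive £2; quantity = 56.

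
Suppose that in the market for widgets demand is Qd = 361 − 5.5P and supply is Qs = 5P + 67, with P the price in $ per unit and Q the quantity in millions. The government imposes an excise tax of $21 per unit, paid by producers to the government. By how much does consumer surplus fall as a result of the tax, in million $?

Without the tax, 361 − 5.5P = 5P + 67 gives 10.5P = 294, so P* = $28 and Q* = 207.
With the tax collected from producers, supply shifts: Qs = 5(P − 21) + 67.
Solving gives Q = 152 with consumers paying $38 and producers receiving $17 (the $21 wedge).
ΔCS is the trapezoid between Q = 152 and Q = 207 of height $10: ½ · (207 + 152) · 10 = $1795.

Consumer surplus falls by $1795 million.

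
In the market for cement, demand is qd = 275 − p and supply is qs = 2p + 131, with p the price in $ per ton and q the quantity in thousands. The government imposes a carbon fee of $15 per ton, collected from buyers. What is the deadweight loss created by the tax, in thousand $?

Without the tax, 275 − p = 2p + 131 gives 3p = 144, so p* = $48 and q* = 227.
With the tax collected from buyers, demand (in seller-price terms) shifts: qd = 275 − (p + 15).
Solving gives q = 217 with buyers paying $58 and producers receiving $43 (the $15 wedge).
Quantity falls by |ΔQ| = |227 − 217| = 10.
DWL = ½ · t · |ΔQ| = ½ · 15 · 10 = $75.

Deadweight loss = $75 thousand.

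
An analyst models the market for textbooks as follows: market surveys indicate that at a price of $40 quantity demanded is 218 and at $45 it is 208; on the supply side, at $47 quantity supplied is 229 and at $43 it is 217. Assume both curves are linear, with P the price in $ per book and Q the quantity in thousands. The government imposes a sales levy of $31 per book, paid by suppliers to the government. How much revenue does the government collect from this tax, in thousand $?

Tax revenue = $5480.8 thousand.

Demand slope: (208 − 218)/(45 − 40) = -2, so Qd = 298 − 2P.
Supply slope: (217 − 229)/(43 − 47) = 3, so Qs = 3P + 88.
Before the tax: set 298 − 2P = 3P + 88 → P* = $42, Q* = 214.
With the tax collected from suppliers, supply shifts: Qs = 3(P − 31) + 88.
New equilibrium: buyers pay $60.6, suppliers receive $29.6, Q = 176.8. (Wedge: Pb − Ps = 31.)
Revenue = t · Q = 31 · 176.8 = $5480.8.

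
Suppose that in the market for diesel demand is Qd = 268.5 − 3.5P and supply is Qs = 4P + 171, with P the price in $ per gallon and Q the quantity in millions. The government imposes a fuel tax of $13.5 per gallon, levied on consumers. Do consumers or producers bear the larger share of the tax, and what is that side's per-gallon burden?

Without the tax, 268.5 − 3.5P = 4P + 171 gives 7.5P = 97.5, so P* = $13 and Q* = 223.
With the tax collected from consumers, demand (in seller-price terms) shifts: Qd = 268.5 − 3.5(P + 13.5).
Solving gives Q = 197.8 with consumers paying $20.2 and producers receiving $6.7 (the $13.5 wedge).
Per-gallon burden: consumers $7.2, producers $6.3.
Consumers take the larger share because demand is less price-elastic here (demand slope 3.5 vs supply slope 4).

Consumers bear the larger share: $7.2 per gallon.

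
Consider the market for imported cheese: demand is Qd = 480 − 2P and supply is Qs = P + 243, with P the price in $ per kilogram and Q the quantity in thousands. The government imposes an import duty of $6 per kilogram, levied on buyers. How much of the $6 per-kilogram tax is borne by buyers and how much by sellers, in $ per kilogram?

Before the tax: set 480 − 2P = P + 243 → P* = $79, Q* = 322.
With the tax collected from buyers, demand (in seller-price terms) shifts: Qd = 480 − 2(P + 6).
New equilibrium: buyers pay $81, sellers receive $75, Q = 318. (Wedge: Pb − Ps = 6.)
Burden on buyers: $2; on sellers: $4. (They sum to $6.)

Buyers bear $2 per kilogram; sellers bear $4 per kilogram.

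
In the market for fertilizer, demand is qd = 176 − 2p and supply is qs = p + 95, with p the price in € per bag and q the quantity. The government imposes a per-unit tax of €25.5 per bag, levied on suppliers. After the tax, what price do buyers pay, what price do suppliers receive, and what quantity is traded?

Before the tax: set 176 − 2p = p + 95 → p* = €27, q* = 122.
With the tax collected from suppliers, supply shifts: qs = (p − 25.5) + 95.
Solving gives q = 105 with buyers paying €35.5 and suppliers receiving €10 (the €25.5 wedge).
The less price-elastic side of the market bears the larger share of a per-unit tax.

Buyers pay €35.5; suppliers receive €10; quantity = 105.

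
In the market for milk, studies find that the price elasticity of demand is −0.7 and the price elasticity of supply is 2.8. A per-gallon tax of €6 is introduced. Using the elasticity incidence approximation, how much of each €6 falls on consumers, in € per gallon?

Consumers bear ≈ €4.8 per gallon.

Incidence ratio: consumers' share ≈ εs / (εs + |εd|) = 2.8 / (2.8 + 0.7) = 0.8.
So consumers bear ≈ 0.8 × €6 = €4.8; sellers bear €1.2.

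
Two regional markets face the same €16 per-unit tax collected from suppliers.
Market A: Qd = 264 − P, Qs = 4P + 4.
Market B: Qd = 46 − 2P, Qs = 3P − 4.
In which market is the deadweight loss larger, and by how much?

Market B, by €51.2.

Market A: pre-tax P* = €52, Q* = 212; post-tax Q = 199.2; deadweight loss = €102.4.
Market B: pre-tax P* = €10, Q* = 26; post-tax Q = 6.8; deadweight loss = €153.6.
Difference: €102.4 vs €153.6 → market B is larger by €51.2.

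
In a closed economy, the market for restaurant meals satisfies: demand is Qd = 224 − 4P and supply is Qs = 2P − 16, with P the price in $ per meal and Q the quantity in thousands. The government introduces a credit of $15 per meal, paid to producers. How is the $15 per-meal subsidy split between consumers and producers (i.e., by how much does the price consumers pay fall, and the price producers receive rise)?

Without the subsidy, 224 − 4P = 2P − 16 gives 6P = 240, so P* = $40 and Q* = 64.
With a per-unit subsidy paid to producers, each receives P + 15 per unit sold, so supply becomes Qs = 2(P + 15) − 16.
Solving gives Q = 84 with consumers paying $35 and producers receiving $50 (the $15 wedge).
Gain to consumers: $5; to producers: $10. (They sum to $15.)

Consumers gain $5 per meal; producers gain $10 per meal.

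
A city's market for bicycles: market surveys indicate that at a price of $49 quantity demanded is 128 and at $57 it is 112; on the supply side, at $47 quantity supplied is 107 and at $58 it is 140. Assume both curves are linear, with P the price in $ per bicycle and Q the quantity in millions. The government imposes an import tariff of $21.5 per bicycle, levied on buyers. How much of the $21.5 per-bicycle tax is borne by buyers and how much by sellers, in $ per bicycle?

Demand slope: (112 − 128)/(57 − 49) = -2, so Qd = 226 − 2P.
Supply slope: (140 − 107)/(58 − 47) = 3, so Qs = 3P − 34.
Before the tax: set 226 − 2P = 3P − 34 → P* = $52, Q* = 122.
With the tax collected from buyers, demand (in seller-price terms) shifts: Qd = 226 − 2(P + 21.5).
New equilibrium: buyers pay $64.9, sellers receive $43.4, Q = 96.2. (Wedge: Pb − Ps = 21.5.)
Burden on buyers: $12.9; on sellers: $8.6. (They sum to $21.5.)

Buyers bear $12.9 per bicycle; sellers bear $8.6 per bicycle.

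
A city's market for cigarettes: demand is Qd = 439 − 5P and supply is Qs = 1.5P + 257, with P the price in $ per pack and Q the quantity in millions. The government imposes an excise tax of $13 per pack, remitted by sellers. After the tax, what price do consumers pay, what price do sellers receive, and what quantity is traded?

Before the tax: set 439 − 5P = 1.5P + 257 → P* = $28, Q* = 299.
With the tax collected from sellers, supply shifts: Qs = 1.5(P − 13) + 257.
Solving gives Q = 284 with consumers paying $31 and sellers receiving $18 (the $13 wedge).
The less price-elastic side of the market bears the larger share of a per-unit tax.

Consumers pay $31; sellers receive $18; quantity = 284.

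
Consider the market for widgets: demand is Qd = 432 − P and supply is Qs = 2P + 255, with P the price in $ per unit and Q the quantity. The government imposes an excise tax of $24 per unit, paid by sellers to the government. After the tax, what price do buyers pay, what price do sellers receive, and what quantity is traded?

Before the tax: set 432 − P = 2P + 255 → P* = $59, Q* = 373.
With the tax collected from sellers, supply shifts: Qs = 2(P − 24) + 255.
New equilibrium: buyers pay $75, sellers receive $51, Q = 357. (Wedge: Pb − Ps = 24.)
The less price-elastic side of the market bears the larger share of a per-unit tax.

Buyers pay $75; sellers receive $51; quantity = 357.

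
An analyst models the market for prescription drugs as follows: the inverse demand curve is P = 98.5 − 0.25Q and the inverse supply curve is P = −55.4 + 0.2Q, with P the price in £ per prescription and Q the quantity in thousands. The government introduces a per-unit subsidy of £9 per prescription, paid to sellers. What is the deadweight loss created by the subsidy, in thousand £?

Deadweight loss = £90 thousand.

Inverting to Q(P) form: Qd = 394 − 4P; Qs = 5P + 277.
Without the subsidy, 394 − 4P = 5P + 277 gives 9P = 117, so P* = £13 and Q* = 342.
With a per-unit subsidy paid to sellers, each receives P + 9 per unit sold, so supply becomes Qs = 5(P + 9) + 277.
Solving gives Q = 362 with consumers paying £8 and sellers receiving £17 (the £9 wedge).
Quantity rises by |ΔQ| = |342 − 362| = 20.
DWL = ½ · t · |ΔQ| = ½ · 9 · 20 = £90.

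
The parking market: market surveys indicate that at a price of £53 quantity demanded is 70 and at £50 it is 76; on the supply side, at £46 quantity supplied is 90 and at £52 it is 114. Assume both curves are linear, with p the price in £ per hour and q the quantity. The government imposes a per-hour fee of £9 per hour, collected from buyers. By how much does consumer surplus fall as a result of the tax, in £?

Consumer surplus falls by £480.

Demand slope: (76 − 70)/(50 − 53) = -2, so qd = 176 − 2p.
Supply slope: (114 − 90)/(52 − 46) = 4, so qs = 4p − 94.
Without the tax, 176 − 2p = 4p − 94 gives 6p = 270, so p* = £45 and q* = 86.
With the tax collected from buyers, demand (in seller-price terms) shifts: qd = 176 − 2(p + 9).
Solving gives q = 74 with buyers paying £51 and producers receiving £42 (the £9 wedge).
ΔCS is the trapezoid between Q = 74 and Q = 86 of height £6: ½ · (86 + 74) · 6 = £480.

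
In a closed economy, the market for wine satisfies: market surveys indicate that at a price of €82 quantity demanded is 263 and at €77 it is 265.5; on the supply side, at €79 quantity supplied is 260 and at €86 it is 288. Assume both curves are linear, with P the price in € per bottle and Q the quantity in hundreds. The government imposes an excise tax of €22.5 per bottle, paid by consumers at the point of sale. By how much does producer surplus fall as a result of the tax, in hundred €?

Demand slope: (265.5 − 263)/(77 − 82) = -0.5, so Qd = 304 − 0.5P.
Supply slope: (288 − 260)/(86 − 79) = 4, so Qs = 4P − 56.
Before the tax: set 304 − 0.5P = 4P − 56 → P* = €80, Q* = 264.
With the tax collected from consumers, demand (in seller-price terms) shifts: Qd = 304 − 0.5(P + 22.5).
Solving gives Q = 254 with consumers paying €100 and producers receiving €77.5 (the €22.5 wedge).
ΔPS is the trapezoid between Q = 254 and Q = 264 of height €2.5: ½ · (264 + 254) · 2.5 = €647.5.

Producer surplus falls by €647.5 hundred.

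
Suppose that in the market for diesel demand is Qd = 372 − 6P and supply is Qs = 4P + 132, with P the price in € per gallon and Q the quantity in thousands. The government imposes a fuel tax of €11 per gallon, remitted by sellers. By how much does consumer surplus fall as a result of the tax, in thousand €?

Without the tax, 372 − 6P = 4P + 132 gives 10P = 240, so P* = €24 and Q* = 228.
With the tax collected from sellers, supply shifts: Qs = 4(P − 11) + 132.
Solving gives Q = 201.6 with buyers paying €28.4 and sellers receiving €17.4 (the €11 wedge).
ΔCS is the trapezoid between Q = 201.6 and Q = 228 of height €4.4: ½ · (228 + 201.6) · 4.4 = €945.12.

Consumer surplus falls by €945.12 thousand.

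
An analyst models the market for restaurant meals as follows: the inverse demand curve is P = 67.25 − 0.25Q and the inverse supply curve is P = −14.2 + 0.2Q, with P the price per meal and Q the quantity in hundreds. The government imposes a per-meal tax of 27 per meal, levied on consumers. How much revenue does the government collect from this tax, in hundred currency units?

Rewrite in direct form: Qd = 269 − 4P and Qs = 5P + 71.
Without the tax, 269 − 4P = 5P + 71 gives 9P = 198, so P* = 22 and Q* = 181.
With the tax collected from consumers, demand (in seller-price terms) shifts: Qd = 269 − 4(P + 27).
New equilibrium: consumers pay 37, suppliers receive 10, Q = 121. (Wedge: Pb − Ps = 27.)
Revenue = t · Q = 27 · 121 = 3267.

Tax revenue = 3267 hundred.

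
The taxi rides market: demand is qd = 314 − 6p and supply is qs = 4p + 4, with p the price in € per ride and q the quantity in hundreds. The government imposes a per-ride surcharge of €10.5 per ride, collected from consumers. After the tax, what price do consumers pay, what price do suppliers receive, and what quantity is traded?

Without the tax, 314 − 6p = 4p + 4 gives 10p = 310, so p* = €31 and q* = 128.
With the tax collected from consumers, demand (in seller-price terms) shifts: qd = 314 − 6(p + 10.5).
Solving gives q = 102.8 with consumers paying €35.2 and suppliers receiving €24.7 (the €10.5 wedge).

Consumers pay €35.2; suppliers receive €24.7; quantity = 102.8.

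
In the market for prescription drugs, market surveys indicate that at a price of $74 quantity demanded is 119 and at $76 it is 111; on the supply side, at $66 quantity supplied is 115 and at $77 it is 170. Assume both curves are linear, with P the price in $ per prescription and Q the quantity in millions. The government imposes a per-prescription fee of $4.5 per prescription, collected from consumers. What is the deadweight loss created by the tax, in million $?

Deadweight loss = $22.5 million.

Demand slope: (111 − 119)/(76 − 74) = -4, so Qd = 415 − 4P.
Supply slope: (170 − 115)/(77 − 66) = 5, so Qs = 5P − 215.
Without the tax, 415 − 4P = 5P − 215 gives 9P = 630, so P* = $70 and Q* = 135.
With the tax collected from consumers, demand (in seller-price terms) shifts: Qd = 415 − 4(P + 4.5).
New equilibrium: consumers pay $72.5, producers receive $68, Q = 125. (Wedge: Pb − Ps = 4.5.)
Quantity falls by |ΔQ| = |135 − 125| = 10.
DWL = ½ · t · |ΔQ| = ½ · 4.5 · 10 = $22.5.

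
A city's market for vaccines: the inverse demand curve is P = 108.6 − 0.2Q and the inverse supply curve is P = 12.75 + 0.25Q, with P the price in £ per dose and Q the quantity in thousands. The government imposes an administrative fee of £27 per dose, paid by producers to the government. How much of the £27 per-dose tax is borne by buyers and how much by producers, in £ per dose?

Rewrite in direct form: Qd = 543 − 5P and Qs = 4P − 51.
Before the tax: set 543 − 5P = 4P − 51 → P* = £66, Q* = 213.
With the tax collected from producers, supply shifts: Qs = 4(P − 27) − 51.
Solving gives Q = 153 with buyers paying £78 and producers receiving £51 (the £27 wedge).
Burden on buyers: £12; on producers: £15. (They sum to £27.)
The less price-elastic side of the market bears the larger share of a per-unit tax.

Buyers bear £12 per dose; producers bear £15 per dose.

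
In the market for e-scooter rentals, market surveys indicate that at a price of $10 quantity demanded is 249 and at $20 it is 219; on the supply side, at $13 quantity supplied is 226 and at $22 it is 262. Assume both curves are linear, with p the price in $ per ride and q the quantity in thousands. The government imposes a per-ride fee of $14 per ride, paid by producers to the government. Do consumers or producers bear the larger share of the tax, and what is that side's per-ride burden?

Consumers bear the larger share: $8 per ride.

Demand slope: (219 − 249)/(20 − 10) = -3, so qd = 279 − 3p.
Supply slope: (262 − 226)/(22 − 13) = 4, so qs = 4p + 174.
Without the tax, 279 − 3p = 4p + 174 gives 7p = 105, so p* = $15 and q* = 234.
With the tax collected from producers, supply shifts: qs = 4(p − 14) + 174.
New equilibrium: consumers pay $23, producers receive $9, q = 210. (Wedge: pb − ps = 14.)
Per-ride burden: consumers $8, producers $6.
Consumers take the larger share because demand is less price-elastic here (demand slope 3 vs supply slope 4).
The less price-elastic side of the market bears the larger share of a per-unit tax.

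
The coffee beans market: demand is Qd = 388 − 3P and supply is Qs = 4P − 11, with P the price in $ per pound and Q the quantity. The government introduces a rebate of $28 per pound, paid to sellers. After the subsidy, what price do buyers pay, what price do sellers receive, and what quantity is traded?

Buyers pay $41; sellers receive $69; quantity = 265.

Without the subsidy, 388 − 3P = 4P − 11 gives 7P = 399, so P* = $57 and Q* = 217.
With a per-unit subsidy paid to sellers, each receives P + 28 per unit sold, so supply becomes Qs = 4(P + 28) − 11.
New equilibrium: buyers pay $41, sellers receive $69, Q = 265. (Wedge: Pb − Ps = −28.)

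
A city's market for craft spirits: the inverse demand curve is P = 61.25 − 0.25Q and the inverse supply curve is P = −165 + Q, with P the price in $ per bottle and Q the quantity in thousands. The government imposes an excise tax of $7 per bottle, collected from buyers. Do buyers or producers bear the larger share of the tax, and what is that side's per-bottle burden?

Producers bear the larger share: $5.6 per bottle.

Rewrite in direct form: Qd = 245 − 4P and Qs = P + 165.
Without the tax, 245 − 4P = P + 165 gives 5P = 80, so P* = $16 and Q* = 181.
With the tax collected from buyers, demand (in seller-price terms) shifts: Qd = 245 − 4(P + 7).
Solving gives Q = 175.4 with buyers paying $17.4 and producers receiving $10.4 (the $7 wedge).
Per-bottle burden: buyers $1.4, producers $5.6.
Producers take the larger share because supply is less price-elastic here (demand slope 4 vs supply slope 1).
The less price-elastic side of the market bears the larger share of a per-unit tax.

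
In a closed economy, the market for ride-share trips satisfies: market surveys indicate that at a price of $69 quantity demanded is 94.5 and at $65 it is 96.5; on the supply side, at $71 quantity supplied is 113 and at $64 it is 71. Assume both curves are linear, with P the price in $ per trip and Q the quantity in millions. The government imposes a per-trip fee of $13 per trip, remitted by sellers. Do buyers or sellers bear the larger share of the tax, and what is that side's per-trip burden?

Demand slope: (96.5 − 94.5)/(65 − 69) = -0.5, so Qd = 129 − 0.5P.
Supply slope: (71 − 113)/(64 − 71) = 6, so Qs = 6P − 313.
Before the tax: set 129 − 0.5P = 6P − 313 → P* = $68, Q* = 95.
With the tax collected from sellers, supply shifts: Qs = 6(P − 13) − 313.
New equilibrium: buyers pay $80, sellers receive $67, Q = 89. (Wedge: Pb − Ps = 13.)
Per-trip burden: buyers $12, sellers $1.
Buyers take the larger share because demand is less price-elastic here (demand slope 0.5 vs supply slope 6).

Buyers bear the larger share: $12 per trip.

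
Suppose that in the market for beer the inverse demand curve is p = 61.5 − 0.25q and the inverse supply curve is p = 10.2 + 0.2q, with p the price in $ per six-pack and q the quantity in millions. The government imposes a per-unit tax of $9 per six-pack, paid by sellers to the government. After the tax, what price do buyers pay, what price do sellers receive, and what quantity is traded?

Rewrite in direct form: qd = 246 − 4p and qs = 5p − 51.
Before the tax: set 246 − 4p = 5p − 51 → p* = $33, q* = 114.
With the tax collected from sellers, supply shifts: qs = 5(p − 9) − 51.
Solving gives q = 94 with buyers paying $38 and sellers receiving $29 (the $9 wedge).

Buyers pay $38; sellers receive $29; quantity = 94.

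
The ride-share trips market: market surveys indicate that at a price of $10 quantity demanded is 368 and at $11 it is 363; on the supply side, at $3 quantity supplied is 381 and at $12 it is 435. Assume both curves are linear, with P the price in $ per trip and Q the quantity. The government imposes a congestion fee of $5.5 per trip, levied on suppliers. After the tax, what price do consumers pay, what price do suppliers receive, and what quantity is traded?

Demand slope: (363 − 368)/(11 − 10) = -5, so Qd = 418 − 5P.
Supply slope: (435 − 381)/(12 − 3) = 6, so Qs = 6P + 363.
Before the tax: set 418 − 5P = 6P + 363 → P* = $5, Q* = 393.
With the tax collected from suppliers, supply shifts: Qs = 6(P − 5.5) + 363.
New equilibrium: consumers pay $8, suppliers receive $2.5, Q = 378. (Wedge: Pb − Ps = 5.5.)
The less price-elastic side of the market bears the larger share of a per-unit tax.

Consumers pay $8; suppliers receive $2.5; quantity = 378.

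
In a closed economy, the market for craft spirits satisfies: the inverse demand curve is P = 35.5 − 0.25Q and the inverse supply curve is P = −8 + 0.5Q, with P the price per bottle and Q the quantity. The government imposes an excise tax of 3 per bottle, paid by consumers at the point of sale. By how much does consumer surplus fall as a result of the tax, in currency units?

Consumer surplus falls by 56.

Inverting to Q(P) form: Qd = 142 − 4P; Qs = 2P + 16.
Before the tax: set 142 − 4P = 2P + 16 → P* = 21, Q* = 58.
With the tax collected from consumers, demand (in seller-price terms) shifts: Qd = 142 − 4(P + 3).
New equilibrium: consumers pay 22, suppliers receive 19, Q = 54. (Wedge: Pb − Ps = 3.)
ΔCS is the trapezoid between Q = 54 and Q = 58 of height 1: ½ · (58 + 54) · 1 = 56.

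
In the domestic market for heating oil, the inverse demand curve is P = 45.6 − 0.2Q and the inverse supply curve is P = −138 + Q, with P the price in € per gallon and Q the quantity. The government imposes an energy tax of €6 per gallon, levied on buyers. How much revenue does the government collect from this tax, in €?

Tax revenue = €888.

Rewrite in direct form: Qd = 228 − 5P and Qs = P + 138.
Without the tax, 228 − 5P = P + 138 gives 6P = 90, so P* = €15 and Q* = 153.
With the tax collected from buyers, demand (in seller-price terms) shifts: Qd = 228 − 5(P + 6).
New equilibrium: buyers pay €16, producers receive €10, Q = 148. (Wedge: Pb − Ps = 6.)
Revenue = t · Q = 6 · 148 = €888.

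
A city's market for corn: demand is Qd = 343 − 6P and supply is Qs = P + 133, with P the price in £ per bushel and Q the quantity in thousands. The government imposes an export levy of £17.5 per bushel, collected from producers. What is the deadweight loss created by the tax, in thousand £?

Without the tax, 343 − 6P = P + 133 gives 7P = 210, so P* = £30 and Q* = 163.
With the tax collected from producers, supply shifts: Qs = (P − 17.5) + 133.
New equilibrium: buyers pay £32.5, producers receive £15, Q = 148. (Wedge: Pb − Ps = 17.5.)
Quantity falls by |ΔQ| = |163 − 148| = 15.
DWL = ½ · t · |ΔQ| = ½ · 17.5 · 15 = £131.25.

Deadweight loss = £131.25 thousand.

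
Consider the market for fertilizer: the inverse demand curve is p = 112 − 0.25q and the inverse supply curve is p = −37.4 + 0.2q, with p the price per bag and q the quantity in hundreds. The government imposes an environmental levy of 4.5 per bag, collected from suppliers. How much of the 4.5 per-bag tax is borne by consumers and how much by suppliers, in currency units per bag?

Consumers bear 2.5 per bag; suppliers bear 2 per bag.

Rewrite in direct form: qd = 448 − 4p and qs = 5p + 187.
Before the tax: set 448 − 4p = 5p + 187 → p* = 29, q* = 332.
With the tax collected from suppliers, supply shifts: qs = 5(p − 4.5) + 187.
New equilibrium: consumers pay 31.5, suppliers receive 27, q = 322. (Wedge: pb − ps = 4.5.)
Burden on consumers: 2.5; on suppliers: 2. (They sum to 4.5.)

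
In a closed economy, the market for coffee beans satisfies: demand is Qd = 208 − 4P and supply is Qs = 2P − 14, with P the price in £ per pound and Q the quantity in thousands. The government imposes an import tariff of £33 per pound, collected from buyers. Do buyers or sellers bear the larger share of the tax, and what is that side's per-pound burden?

Sellers bear the larger share: £22 per pound.

Without the tax, 208 − 4P = 2P − 14 gives 6P = 222, so P* = £37 and Q* = 60.
With the tax collected from buyers, demand (in seller-price terms) shifts: Qd = 208 − 4(P + 33).
Solving gives Q = 16 with buyers paying £48 and sellers receiving £15 (the £33 wedge).
Per-pound burden: buyers £11, sellers £22.
Sellers take the larger share because supply is less price-elastic here (demand slope 4 vs supply slope 2).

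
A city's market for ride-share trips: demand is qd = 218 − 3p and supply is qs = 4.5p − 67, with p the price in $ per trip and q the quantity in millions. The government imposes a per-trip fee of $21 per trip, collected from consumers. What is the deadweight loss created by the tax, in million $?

Deadweight loss = $396.9 million.

Without the tax, 218 − 3p = 4.5p − 67 gives 7.5p = 285, so p* = $38 and q* = 104.
With the tax collected from consumers, demand (in seller-price terms) shifts: qd = 218 − 3(p + 21).
New equilibrium: consumers pay $50.6, producers receive $29.6, q = 66.2. (Wedge: pb − ps = 21.)
Quantity falls by |ΔQ| = |104 − 66.2| = 37.8.
DWL = ½ · t · |ΔQ| = ½ · 21 · 37.8 = $396.9.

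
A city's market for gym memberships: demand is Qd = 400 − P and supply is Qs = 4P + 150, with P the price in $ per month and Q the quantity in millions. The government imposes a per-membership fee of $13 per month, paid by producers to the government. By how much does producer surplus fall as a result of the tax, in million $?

Before the tax: set 400 − P = 4P + 150 → P* = $50, Q* = 350.
With the tax collected from producers, supply shifts: Qs = 4(P − 13) + 150.
New equilibrium: buyers pay $60.4, producers receive $47.4, Q = 339.6. (Wedge: Pb − Ps = 13.)
ΔPS is the trapezoid between Q = 339.6 and Q = 350 of height $2.6: ½ · (350 + 339.6) · 2.6 = $896.48.

Producer surplus falls by $896.48 million.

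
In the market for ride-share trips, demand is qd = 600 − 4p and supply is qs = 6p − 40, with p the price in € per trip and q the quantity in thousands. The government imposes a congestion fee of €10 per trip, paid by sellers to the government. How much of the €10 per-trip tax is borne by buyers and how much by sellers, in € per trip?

Before the tax: set 600 − 4p = 6p − 40 → p* = €64, q* = 344.
With the tax collected from sellers, supply shifts: qs = 6(p − 10) − 40.
New equilibrium: buyers pay €70, sellers receive €60, q = 320. (Wedge: pb − ps = 10.)
Burden on buyers: €6; on sellers: €4. (They sum to €10.)
The less price-elastic side of the market bears the larger share of a per-unit tax.

Buyers bear €6 per trip; sellers bear €4 per trip.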